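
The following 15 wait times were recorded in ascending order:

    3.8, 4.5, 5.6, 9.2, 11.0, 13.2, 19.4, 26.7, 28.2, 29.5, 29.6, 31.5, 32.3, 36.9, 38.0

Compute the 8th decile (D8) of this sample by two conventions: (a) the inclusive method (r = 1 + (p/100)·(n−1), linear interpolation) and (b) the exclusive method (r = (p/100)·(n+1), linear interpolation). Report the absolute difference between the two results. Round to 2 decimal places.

0.48

n = 15.
(a) r = 12.2; between ranks 12 (31.5) and 13 (32.3): 31.66.
(b) r = 12.8; between ranks 12 (31.5) and 13 (32.3): 32.14.
|31.66 − 32.14| = 0.48.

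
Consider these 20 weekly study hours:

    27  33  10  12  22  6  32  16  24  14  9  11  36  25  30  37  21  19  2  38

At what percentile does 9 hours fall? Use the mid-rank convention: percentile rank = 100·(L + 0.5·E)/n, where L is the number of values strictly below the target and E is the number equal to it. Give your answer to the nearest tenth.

12.5

Sorted: 2, 6, 9, 10, 11, 12, 14, 16, 19, 21, 22, 24, 25, 27, 30, 32, 33, 36, 37, 38.
Count below 9: L = 2; count equal: E = 1; n = 20.
Percentile rank = 100·(2 + 0.5·1)/20 = 100·2.5/20 = 12.5.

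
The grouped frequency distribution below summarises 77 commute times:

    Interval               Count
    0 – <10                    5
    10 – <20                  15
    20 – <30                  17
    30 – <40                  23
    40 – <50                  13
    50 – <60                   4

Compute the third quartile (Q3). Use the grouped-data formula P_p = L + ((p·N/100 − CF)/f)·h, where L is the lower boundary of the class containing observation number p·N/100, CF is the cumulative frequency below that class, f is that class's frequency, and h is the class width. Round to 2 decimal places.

39.02

N = 77; target position k = 75/100 · 77 = 57.75.
Cumulative frequencies: 5, 20, 37, 60, 73, 77.
Observation 57.75 falls in the class 30 – <40.
L = 30, CF = 37, f = 23, h = 10.
P75 = 30 + ((57.75 − 37)/23)·10 = 30 + 9.02174 = 39.0217.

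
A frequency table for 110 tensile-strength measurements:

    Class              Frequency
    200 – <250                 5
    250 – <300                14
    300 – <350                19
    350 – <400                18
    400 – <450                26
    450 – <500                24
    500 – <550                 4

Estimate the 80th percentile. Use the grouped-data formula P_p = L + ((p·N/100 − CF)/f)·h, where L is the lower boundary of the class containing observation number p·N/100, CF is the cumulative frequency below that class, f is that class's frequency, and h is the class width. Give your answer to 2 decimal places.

462.50

N = 110; target position k = 80/100 · 110 = 88.
Cumulative frequencies: 5, 19, 38, 56, 82, 106, 110.
Observation 88 falls in the class 450 – <500.
L = 450, CF = 82, f = 24, h = 50.
P80 = 450 + ((88 − 82)/24)·50 = 450 + 12.5 = 462.5.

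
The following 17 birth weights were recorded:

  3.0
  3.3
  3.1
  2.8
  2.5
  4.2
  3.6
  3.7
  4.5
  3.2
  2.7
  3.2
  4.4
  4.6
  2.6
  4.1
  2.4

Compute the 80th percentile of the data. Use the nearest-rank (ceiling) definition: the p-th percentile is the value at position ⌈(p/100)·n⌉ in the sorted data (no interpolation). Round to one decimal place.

4.2

Sorted: 2.4, 2.5, 2.6, 2.7, 2.8, 3.0, 3.1, 3.2, 3.2, 3.3, 3.6, 3.7, 4.1, 4.2, 4.4, 4.5, 4.6.
n = 17.
Position = ⌈80/100 · 17⌉ = ⌈13.6⌉ = 14.
The value at rank 14 is 4.2.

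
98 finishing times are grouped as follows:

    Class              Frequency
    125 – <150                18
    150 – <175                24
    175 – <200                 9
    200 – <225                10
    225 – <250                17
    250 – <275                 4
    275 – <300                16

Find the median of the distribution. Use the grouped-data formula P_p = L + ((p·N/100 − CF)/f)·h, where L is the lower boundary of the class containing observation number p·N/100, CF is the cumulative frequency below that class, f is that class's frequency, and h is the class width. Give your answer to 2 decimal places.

194.44

N = 98; target position k = 50/100 · 98 = 49.
Cumulative frequencies: 18, 42, 51, 61, 78, 82, 98.
Observation 49 falls in the class 175 – <200.
L = 175, CF = 42, f = 9, h = 25.
P50 = 175 + ((49 − 42)/9)·25 = 175 + 19.4444 = 194.444.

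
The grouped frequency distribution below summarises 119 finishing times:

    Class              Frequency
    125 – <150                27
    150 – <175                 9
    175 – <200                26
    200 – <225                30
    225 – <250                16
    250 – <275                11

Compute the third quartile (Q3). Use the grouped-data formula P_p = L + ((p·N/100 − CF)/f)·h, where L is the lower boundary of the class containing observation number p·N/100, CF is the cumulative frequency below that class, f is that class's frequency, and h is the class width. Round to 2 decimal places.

222.71

N = 119; target position k = 75/100 · 119 = 89.25.
Cumulative frequencies: 27, 36, 62, 92, 108, 119.
Observation 89.25 falls in the class 200 – <225.
L = 200, CF = 62, f = 30, h = 25.
P75 = 200 + ((89.25 − 62)/30)·25 = 200 + 22.7083 = 222.708.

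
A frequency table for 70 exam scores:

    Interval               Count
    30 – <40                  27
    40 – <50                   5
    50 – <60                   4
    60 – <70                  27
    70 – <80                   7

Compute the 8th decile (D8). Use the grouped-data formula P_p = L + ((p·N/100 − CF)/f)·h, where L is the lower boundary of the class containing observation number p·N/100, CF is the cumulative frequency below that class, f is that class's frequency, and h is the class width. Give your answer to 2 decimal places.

N = 70; target position k = 80/100 · 70 = 56.
Cumulative frequencies: 27, 32, 36, 63, 70.
Observation 56 falls in the class 60 – <70.
L = 60, CF = 36, f = 27, h = 10.
P80 = 60 + ((56 − 36)/27)·10 = 60 + 7.40741 = 67.4074.

67.41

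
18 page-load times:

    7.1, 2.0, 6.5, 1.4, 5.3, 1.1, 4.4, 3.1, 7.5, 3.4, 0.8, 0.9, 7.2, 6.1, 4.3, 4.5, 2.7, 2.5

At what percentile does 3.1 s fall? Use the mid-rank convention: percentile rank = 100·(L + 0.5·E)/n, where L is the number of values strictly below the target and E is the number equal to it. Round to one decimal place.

41.7

Sorted: 0.8, 0.9, 1.1, 1.4, 2.0, 2.5, 2.7, 3.1, 3.4, 4.3, 4.4, 4.5, 5.3, 6.1, 6.5, 7.1, 7.2, 7.5.
Count below 3.1: L = 7; count equal: E = 1; n = 18.
Percentile rank = 100·(7 + 0.5·1)/18 = 100·7.5/18 = 41.67.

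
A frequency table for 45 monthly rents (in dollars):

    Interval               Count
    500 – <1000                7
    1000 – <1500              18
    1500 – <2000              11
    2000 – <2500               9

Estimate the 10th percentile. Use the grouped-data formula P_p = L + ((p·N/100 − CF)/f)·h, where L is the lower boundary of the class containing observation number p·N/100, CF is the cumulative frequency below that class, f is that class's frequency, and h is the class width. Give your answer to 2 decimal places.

821.43

N = 45; target position k = 10/100 · 45 = 4.5.
Cumulative frequencies: 7, 25, 36, 45.
Observation 4.5 falls in the class 500 – <1000.
L = 500, CF = 0, f = 7, h = 500.
P10 = 500 + ((4.5 − 0)/7)·500 = 500 + 321.429 = 821.429.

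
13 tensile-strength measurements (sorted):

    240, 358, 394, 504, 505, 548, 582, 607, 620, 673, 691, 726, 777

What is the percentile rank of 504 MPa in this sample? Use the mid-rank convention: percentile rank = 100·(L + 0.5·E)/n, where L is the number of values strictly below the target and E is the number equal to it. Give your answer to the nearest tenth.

26.9

Count below 504: L = 3; count equal: E = 1; n = 13.
Percentile rank = 100·(3 + 0.5·1)/13 = 100·3.5/13 = 26.92.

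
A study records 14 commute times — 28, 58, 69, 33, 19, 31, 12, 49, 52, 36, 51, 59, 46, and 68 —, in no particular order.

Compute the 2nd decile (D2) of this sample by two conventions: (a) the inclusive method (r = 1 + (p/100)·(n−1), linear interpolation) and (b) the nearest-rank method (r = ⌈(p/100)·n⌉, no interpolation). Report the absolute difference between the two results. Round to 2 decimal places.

1.80

Sorted: 12, 19, 28, 31, 33, 36, 46, 49, 51, 52, 58, 59, 68, 69.
n = 14.
(a) r = 3.6; between ranks 3 (28) and 4 (31): 29.8.
(b) the nearest-rank method: rank 3 → 28.
|29.8 − 28| = 1.8.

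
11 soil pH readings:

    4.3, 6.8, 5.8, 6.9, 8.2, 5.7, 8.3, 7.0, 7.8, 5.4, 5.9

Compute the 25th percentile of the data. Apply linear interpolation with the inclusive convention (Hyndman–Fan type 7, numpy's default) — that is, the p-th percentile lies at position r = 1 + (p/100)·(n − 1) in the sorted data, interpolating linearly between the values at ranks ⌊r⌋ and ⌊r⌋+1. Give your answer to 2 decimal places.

Sorted: 4.3, 5.4, 5.7, 5.8, 5.9, 6.8, 6.9, 7.0, 7.8, 8.2, 8.3.
n = 11.
r = 1 + (25/100)·(11 − 1) = 1 + 2.5 = 3.5.
Rank 3 is 5.7 and rank 4 is 5.8.
Interpolate: 5.7 + 0.5·(5.8 − 5.7) = 5.7 + 0.5·0.1 = 5.75.

5.75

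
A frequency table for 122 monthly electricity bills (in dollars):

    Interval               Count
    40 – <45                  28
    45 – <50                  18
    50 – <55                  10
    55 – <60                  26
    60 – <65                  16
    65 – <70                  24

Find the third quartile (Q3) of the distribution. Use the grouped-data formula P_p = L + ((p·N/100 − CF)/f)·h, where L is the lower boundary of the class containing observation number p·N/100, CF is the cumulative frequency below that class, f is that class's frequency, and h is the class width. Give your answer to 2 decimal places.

N = 122; target position k = 75/100 · 122 = 91.5.
Cumulative frequencies: 28, 46, 56, 82, 98, 122.
Observation 91.5 falls in the class 60 – <65.
L = 60, CF = 82, f = 16, h = 5.
P75 = 60 + ((91.5 − 82)/16)·5 = 60 + 2.96875 = 62.9688.

62.97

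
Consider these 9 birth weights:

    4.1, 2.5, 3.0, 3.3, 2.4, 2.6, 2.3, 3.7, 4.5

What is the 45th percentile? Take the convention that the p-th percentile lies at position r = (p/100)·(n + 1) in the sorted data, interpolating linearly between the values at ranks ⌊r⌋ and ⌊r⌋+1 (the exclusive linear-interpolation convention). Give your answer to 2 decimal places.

2.80

Sorted: 2.3, 2.4, 2.5, 2.6, 3.0, 3.3, 3.7, 4.1, 4.5.
n = 9.
r = (45/100)·(9 + 1) = 4.5.
Rank 4 is 2.6 and rank 5 is 3.0.
Interpolate: 2.6 + 0.5·(3.0 − 2.6) = 2.6 + 0.5·0.4 = 2.8.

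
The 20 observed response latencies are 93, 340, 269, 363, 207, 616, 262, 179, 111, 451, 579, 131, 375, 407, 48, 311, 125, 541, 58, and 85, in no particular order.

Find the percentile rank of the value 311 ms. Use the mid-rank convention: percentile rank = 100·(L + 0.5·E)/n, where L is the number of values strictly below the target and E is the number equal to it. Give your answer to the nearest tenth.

57.5

Sorted: 48, 58, 85, 93, 111, 125, 131, 179, 207, 262, 269, 311, 340, 363, 375, 407, 451, 541, 579, 616.
Count below 311: L = 11; count equal: E = 1; n = 20.
Percentile rank = 100·(11 + 0.5·1)/20 = 100·11.5/20 = 57.5.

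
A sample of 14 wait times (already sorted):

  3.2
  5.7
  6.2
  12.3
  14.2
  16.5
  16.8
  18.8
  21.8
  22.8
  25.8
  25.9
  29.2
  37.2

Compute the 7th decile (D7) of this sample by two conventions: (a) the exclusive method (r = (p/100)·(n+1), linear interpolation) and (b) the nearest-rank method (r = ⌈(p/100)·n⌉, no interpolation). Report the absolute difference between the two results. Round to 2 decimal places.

1.50

n = 14.
(a) r = 10.5; between ranks 10 (22.8) and 11 (25.8): 24.3.
(b) the nearest-rank method: rank 10 → 22.8.
|24.3 − 22.8| = 1.5.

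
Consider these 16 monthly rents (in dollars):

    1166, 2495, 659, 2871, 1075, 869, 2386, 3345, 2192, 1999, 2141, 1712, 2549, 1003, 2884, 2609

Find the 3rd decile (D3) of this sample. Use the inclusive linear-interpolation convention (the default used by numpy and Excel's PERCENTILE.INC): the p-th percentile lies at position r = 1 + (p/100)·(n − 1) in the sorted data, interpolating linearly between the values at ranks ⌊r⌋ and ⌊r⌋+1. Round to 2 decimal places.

1439.00

Sorted: 659, 869, 1003, 1075, 1166, 1712, 1999, 2141, 2192, 2386, 2495, 2549, 2609, 2871, 2884, 3345.
n = 16.
r = 1 + (30/100)·(16 − 1) = 1 + 4.5 = 5.5.
Rank 5 is 1166 and rank 6 is 1712.
Interpolate: 1166 + 0.5·(1712 − 1166) = 1166 + 0.5·546 = 1439.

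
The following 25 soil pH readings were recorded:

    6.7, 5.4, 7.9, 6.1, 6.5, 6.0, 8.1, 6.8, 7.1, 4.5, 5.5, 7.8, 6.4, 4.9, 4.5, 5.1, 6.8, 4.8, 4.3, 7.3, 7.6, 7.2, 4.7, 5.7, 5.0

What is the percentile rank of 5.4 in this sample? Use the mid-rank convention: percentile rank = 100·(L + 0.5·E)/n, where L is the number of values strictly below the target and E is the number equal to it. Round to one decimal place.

34.0

Sorted: 4.3, 4.5, 4.5, 4.7, 4.8, 4.9, 5.0, 5.1, 5.4, 5.5, 5.7, 6.0, 6.1, 6.4, 6.5, 6.7, 6.8, 6.8, 7.1, 7.2, 7.3, 7.6, 7.8, 7.9, 8.1.
Count below 5.4: L = 8; count equal: E = 1; n = 25.
Percentile rank = 100·(8 + 0.5·1)/25 = 100·8.5/25 = 34.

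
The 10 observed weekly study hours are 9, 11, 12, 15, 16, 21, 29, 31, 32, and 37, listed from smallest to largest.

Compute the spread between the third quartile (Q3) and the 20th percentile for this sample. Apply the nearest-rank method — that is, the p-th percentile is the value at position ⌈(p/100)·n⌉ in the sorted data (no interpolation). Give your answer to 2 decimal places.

20.00

n = 10.
P20: rank ⌈20/100·10⌉ = 2 → 11.
P75: rank ⌈75/100·10⌉ = 8 → 31.
Difference: 31 − 11 = 20.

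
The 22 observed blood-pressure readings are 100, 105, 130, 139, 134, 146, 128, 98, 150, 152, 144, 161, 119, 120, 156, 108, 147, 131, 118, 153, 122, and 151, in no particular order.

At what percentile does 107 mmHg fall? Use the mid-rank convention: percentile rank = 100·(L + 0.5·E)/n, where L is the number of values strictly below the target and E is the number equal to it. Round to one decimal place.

13.6

Sorted: 98, 100, 105, 108, 118, 119, 120, 122, 128, 130, 131, 134, 139, 144, 146, 147, 150, 151, 152, 153, 156, 161.
Count below 107: L = 3; count equal: E = 0; n = 22.
Percentile rank = 100·(3 + 0.5·0)/22 = 100·3/22 = 13.64.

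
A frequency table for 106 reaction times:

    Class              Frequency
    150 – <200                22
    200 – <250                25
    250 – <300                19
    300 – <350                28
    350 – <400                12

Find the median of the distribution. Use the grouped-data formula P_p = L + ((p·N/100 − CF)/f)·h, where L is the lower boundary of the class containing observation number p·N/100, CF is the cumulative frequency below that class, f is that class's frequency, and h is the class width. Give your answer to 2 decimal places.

265.79

N = 106; target position k = 50/100 · 106 = 53.
Cumulative frequencies: 22, 47, 66, 94, 106.
Observation 53 falls in the class 250 – <300.
L = 250, CF = 47, f = 19, h = 50.
P50 = 250 + ((53 − 47)/19)·50 = 250 + 15.7895 = 265.789.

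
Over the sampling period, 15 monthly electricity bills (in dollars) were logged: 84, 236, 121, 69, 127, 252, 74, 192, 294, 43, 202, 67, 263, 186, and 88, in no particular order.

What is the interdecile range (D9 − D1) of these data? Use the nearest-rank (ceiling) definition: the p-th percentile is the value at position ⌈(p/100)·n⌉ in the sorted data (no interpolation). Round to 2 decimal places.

196.00

Sorted: 43, 67, 69, 74, 84, 88, 121, 127, 186, 192, 202, 236, 252, 263, 294.
n = 15.
P10: rank ⌈10/100·15⌉ = 2 → 67.
P90: rank ⌈90/100·15⌉ = 14 → 263.
Difference: 263 − 67 = 196.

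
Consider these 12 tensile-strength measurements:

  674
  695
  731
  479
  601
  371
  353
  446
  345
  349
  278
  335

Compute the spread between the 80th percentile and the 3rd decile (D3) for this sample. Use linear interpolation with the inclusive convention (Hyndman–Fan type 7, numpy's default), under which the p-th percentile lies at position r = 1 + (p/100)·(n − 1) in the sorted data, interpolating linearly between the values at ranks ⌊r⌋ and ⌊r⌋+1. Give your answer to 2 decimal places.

309.20

Sorted: 278, 335, 345, 349, 353, 371, 446, 479, 601, 674, 695, 731.
n = 12.
P30: r = 4.3; ranks 4–5 are 349, 353; interpolating gives 350.2.
P80: r = 9.8; ranks 9–10 are 601, 674; interpolating gives 659.4.
Difference: 659.4 − 350.2 = 309.2.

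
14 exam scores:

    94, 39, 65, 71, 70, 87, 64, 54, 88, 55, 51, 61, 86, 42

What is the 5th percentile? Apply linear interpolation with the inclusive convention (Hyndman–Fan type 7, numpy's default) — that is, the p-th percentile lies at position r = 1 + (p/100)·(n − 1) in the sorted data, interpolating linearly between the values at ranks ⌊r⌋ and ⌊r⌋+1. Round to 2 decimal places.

40.95

Sorted: 39, 42, 51, 54, 55, 61, 64, 65, 70, 71, 86, 87, 88, 94.
n = 14.
r = 1 + (5/100)·(14 − 1) = 1 + 0.65 = 1.65.
Rank 1 is 39 and rank 2 is 42.
Interpolate: 39 + 0.65·(42 − 39) = 39 + 0.65·3 = 40.95.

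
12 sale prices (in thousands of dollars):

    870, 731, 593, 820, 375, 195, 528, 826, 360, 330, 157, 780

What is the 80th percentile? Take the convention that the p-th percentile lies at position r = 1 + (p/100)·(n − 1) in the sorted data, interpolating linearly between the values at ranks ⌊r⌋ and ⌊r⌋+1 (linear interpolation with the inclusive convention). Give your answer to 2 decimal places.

Sorted: 157, 195, 330, 360, 375, 528, 593, 731, 780, 820, 826, 870.
n = 12.
r = 1 + (80/100)·(12 − 1) = 1 + 8.8 = 9.8.
Rank 9 is 780 and rank 10 is 820.
Interpolate: 780 + 0.8·(820 − 780) = 780 + 0.8·40 = 812.

812.00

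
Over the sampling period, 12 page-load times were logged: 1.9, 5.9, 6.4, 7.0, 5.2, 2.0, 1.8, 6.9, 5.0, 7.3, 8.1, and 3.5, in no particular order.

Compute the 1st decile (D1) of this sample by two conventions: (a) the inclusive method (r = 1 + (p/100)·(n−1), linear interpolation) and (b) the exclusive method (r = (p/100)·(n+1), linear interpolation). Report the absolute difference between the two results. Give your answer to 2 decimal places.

Sorted: 1.8, 1.9, 2.0, 3.5, 5.0, 5.2, 5.9, 6.4, 6.9, 7.0, 7.3, 8.1.
n = 12.
(a) r = 2.1; between ranks 2 (1.9) and 3 (2.0): 1.91.
(b) r = 1.3; between ranks 1 (1.8) and 2 (1.9): 1.83.
|1.91 − 1.83| = 0.08.

0.08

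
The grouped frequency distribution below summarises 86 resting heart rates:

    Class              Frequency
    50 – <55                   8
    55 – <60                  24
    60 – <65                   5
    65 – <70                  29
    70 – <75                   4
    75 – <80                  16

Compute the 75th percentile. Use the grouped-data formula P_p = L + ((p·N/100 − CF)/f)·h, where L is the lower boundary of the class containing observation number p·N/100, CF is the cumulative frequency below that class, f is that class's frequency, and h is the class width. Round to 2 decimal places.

69.74

N = 86; target position k = 75/100 · 86 = 64.5.
Cumulative frequencies: 8, 32, 37, 66, 70, 86.
Observation 64.5 falls in the class 65 – <70.
L = 65, CF = 37, f = 29, h = 5.
P75 = 65 + ((64.5 − 37)/29)·5 = 65 + 4.74138 = 69.7414.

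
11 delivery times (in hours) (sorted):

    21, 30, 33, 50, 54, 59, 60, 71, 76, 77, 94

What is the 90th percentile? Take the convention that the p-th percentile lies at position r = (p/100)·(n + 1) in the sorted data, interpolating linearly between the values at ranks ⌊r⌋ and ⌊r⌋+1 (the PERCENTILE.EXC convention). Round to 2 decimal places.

90.60

n = 11.
r = (90/100)·(11 + 1) = 10.8.
Rank 10 is 77 and rank 11 is 94.
Interpolate: 77 + 0.8·(94 − 77) = 77 + 0.8·17 = 90.6.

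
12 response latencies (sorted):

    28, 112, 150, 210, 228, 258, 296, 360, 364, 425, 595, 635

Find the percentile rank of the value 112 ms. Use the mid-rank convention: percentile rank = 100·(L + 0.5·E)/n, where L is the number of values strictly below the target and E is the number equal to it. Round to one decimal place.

Count below 112: L = 1; count equal: E = 1; n = 12.
Percentile rank = 100·(1 + 0.5·1)/12 = 100·1.5/12 = 12.5.

12.5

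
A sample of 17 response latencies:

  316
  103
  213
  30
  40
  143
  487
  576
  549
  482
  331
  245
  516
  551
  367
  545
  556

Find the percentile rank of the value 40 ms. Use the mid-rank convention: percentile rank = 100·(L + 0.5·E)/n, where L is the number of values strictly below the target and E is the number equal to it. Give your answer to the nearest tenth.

8.8

Sorted: 30, 40, 103, 143, 213, 245, 316, 331, 367, 482, 487, 516, 545, 549, 551, 556, 576.
Count below 40: L = 1; count equal: E = 1; n = 17.
Percentile rank = 100·(1 + 0.5·1)/17 = 100·1.5/17 = 8.824.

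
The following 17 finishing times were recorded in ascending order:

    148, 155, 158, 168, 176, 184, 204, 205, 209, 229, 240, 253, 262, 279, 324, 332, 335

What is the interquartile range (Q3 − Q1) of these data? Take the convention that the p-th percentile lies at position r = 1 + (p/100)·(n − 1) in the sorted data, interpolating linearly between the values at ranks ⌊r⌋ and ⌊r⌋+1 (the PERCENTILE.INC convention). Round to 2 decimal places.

86.00

n = 17.
P25: r = 5 (integer) → 176.
P75: r = 13 (integer) → 262.
Difference: 262 − 176 = 86.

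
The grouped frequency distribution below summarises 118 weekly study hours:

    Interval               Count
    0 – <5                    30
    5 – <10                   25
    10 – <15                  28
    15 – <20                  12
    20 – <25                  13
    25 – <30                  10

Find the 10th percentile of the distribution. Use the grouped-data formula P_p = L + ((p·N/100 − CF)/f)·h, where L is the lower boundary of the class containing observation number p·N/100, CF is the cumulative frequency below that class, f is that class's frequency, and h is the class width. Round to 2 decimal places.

N = 118; target position k = 10/100 · 118 = 11.8.
Cumulative frequencies: 30, 55, 83, 95, 108, 118.
Observation 11.8 falls in the class 0 – <5.
L = 0, CF = 0, f = 30, h = 5.
P10 = 0 + ((11.8 − 0)/30)·5 = 0 + 1.96667 = 1.96667.

1.97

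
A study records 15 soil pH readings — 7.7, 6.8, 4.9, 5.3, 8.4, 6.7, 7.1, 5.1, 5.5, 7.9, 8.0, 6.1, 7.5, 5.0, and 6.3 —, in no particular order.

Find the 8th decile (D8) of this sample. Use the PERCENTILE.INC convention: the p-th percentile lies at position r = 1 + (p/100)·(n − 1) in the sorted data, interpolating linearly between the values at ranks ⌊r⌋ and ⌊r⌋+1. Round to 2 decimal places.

Sorted: 4.9, 5.0, 5.1, 5.3, 5.5, 6.1, 6.3, 6.7, 6.8, 7.1, 7.5, 7.7, 7.9, 8.0, 8.4.
n = 15.
r = 1 + (80/100)·(15 − 1) = 1 + 11.2 = 12.2.
Rank 12 is 7.7 and rank 13 is 7.9.
Interpolate: 7.7 + 0.2·(7.9 − 7.7) = 7.7 + 0.2·0.2 = 7.74.

7.74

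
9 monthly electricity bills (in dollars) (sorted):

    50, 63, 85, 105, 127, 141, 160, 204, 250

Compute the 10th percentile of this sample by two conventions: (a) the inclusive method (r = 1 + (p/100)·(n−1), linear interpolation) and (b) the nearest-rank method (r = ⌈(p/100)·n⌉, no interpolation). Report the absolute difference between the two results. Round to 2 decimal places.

n = 9.
(a) r = 1.8; between ranks 1 (50) and 2 (63): 60.4.
(b) the nearest-rank method: rank 1 → 50.
|60.4 − 50| = 10.4.

10.40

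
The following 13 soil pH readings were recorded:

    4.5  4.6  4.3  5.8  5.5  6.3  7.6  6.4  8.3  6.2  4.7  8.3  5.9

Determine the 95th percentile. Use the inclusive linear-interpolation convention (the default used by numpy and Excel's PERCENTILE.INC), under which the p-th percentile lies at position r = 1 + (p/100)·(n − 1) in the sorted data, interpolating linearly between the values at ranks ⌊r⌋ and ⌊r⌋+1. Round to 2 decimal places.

8.30

Sorted: 4.3, 4.5, 4.6, 4.7, 5.5, 5.8, 5.9, 6.2, 6.3, 6.4, 7.6, 8.3, 8.3.
n = 13.
r = 1 + (95/100)·(13 − 1) = 1 + 11.4 = 12.4.
Rank 12 is 8.3 and rank 13 is 8.3.
Interpolate: 8.3 + 0.4·(8.3 − 8.3) = 8.3 + 0.4·0 = 8.3.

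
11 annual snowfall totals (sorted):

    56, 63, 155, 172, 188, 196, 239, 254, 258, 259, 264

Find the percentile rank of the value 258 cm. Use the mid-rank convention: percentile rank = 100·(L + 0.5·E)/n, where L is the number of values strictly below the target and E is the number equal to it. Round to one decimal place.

Count below 258: L = 8; count equal: E = 1; n = 11.
Percentile rank = 100·(8 + 0.5·1)/11 = 100·8.5/11 = 77.27.

77.3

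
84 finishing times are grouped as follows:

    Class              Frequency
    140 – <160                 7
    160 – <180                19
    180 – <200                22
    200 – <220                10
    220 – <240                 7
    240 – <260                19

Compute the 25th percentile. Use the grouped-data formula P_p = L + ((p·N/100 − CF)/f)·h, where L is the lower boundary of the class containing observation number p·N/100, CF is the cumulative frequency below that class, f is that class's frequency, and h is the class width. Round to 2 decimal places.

N = 84; target position k = 25/100 · 84 = 21.
Cumulative frequencies: 7, 26, 48, 58, 65, 84.
Observation 21 falls in the class 160 – <180.
L = 160, CF = 7, f = 19, h = 20.
P25 = 160 + ((21 − 7)/19)·20 = 160 + 14.7368 = 174.737.

174.74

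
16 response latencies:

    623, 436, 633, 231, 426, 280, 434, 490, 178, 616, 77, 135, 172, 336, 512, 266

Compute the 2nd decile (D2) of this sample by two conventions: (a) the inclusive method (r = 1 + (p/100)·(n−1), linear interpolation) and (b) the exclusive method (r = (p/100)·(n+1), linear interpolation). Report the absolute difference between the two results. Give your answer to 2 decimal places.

Sorted: 77, 135, 172, 178, 231, 266, 280, 336, 426, 434, 436, 490, 512, 616, 623, 633.
n = 16.
(a) r = 4 → value at rank 4 = 178.
(b) r = 3.4; between ranks 3 (172) and 4 (178): 174.4.
|178 − 174.4| = 3.6.

3.60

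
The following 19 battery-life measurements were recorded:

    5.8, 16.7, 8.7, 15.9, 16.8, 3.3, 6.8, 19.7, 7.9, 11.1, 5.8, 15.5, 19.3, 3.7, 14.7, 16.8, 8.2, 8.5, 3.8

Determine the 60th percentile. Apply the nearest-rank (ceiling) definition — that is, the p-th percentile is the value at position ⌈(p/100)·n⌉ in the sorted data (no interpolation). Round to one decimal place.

14.7

Sorted: 3.3, 3.7, 3.8, 5.8, 5.8, 6.8, 7.9, 8.2, 8.5, 8.7, 11.1, 14.7, 15.5, 15.9, 16.7, 16.8, 16.8, 19.3, 19.7.
n = 19.
Position = ⌈60/100 · 19⌉ = ⌈11.4⌉ = 12.
The value at rank 12 is 14.7.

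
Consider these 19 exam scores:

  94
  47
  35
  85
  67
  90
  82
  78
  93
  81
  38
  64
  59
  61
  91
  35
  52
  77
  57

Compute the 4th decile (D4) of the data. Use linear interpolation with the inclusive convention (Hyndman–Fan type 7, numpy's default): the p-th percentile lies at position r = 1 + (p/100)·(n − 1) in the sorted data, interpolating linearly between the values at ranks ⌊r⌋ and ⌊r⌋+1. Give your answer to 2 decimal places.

Sorted: 35, 35, 38, 47, 52, 57, 59, 61, 64, 67, 77, 78, 81, 82, 85, 90, 91, 93, 94.
n = 19.
r = 1 + (40/100)·(19 − 1) = 1 + 7.2 = 8.2.
Rank 8 is 61 and rank 9 is 64.
Interpolate: 61 + 0.2·(64 − 61) = 61 + 0.2·3 = 61.6.

61.60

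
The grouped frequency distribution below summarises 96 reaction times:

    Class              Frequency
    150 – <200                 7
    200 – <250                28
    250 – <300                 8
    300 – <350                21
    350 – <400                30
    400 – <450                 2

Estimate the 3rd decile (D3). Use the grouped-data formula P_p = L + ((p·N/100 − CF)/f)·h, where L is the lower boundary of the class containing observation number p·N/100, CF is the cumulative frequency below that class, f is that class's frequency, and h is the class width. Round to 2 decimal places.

N = 96; target position k = 30/100 · 96 = 28.8.
Cumulative frequencies: 7, 35, 43, 64, 94, 96.
Observation 28.8 falls in the class 200 – <250.
L = 200, CF = 7, f = 28, h = 50.
P30 = 200 + ((28.8 − 7)/28)·50 = 200 + 38.9286 = 238.929.

238.93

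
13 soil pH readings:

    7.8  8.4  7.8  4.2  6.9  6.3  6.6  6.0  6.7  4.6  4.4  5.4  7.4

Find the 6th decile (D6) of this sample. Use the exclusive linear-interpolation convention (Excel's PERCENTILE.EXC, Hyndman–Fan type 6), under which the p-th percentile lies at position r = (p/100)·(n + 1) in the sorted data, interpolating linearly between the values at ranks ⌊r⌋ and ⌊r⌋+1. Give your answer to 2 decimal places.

Sorted: 4.2, 4.4, 4.6, 5.4, 6.0, 6.3, 6.6, 6.7, 6.9, 7.4, 7.8, 7.8, 8.4.
n = 13.
r = (60/100)·(13 + 1) = 8.4.
Rank 8 is 6.7 and rank 9 is 6.9.
Interpolate: 6.7 + 0.4·(6.9 − 6.7) = 6.7 + 0.4·0.2 = 6.78.

6.78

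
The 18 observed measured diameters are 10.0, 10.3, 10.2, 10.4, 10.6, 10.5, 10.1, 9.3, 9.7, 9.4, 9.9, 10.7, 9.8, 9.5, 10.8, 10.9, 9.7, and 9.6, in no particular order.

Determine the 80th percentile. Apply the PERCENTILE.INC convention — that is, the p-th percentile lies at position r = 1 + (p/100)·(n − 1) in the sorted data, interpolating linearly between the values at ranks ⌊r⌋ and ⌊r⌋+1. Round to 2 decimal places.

10.56

Sorted: 9.3, 9.4, 9.5, 9.6, 9.7, 9.7, 9.8, 9.9, 10.0, 10.1, 10.2, 10.3, 10.4, 10.5, 10.6, 10.7, 10.8, 10.9.
n = 18.
r = 1 + (80/100)·(18 − 1) = 1 + 13.6 = 14.6.
Rank 14 is 10.5 and rank 15 is 10.6.
Interpolate: 10.5 + 0.6·(10.6 − 10.5) = 10.5 + 0.6·0.1 = 10.56.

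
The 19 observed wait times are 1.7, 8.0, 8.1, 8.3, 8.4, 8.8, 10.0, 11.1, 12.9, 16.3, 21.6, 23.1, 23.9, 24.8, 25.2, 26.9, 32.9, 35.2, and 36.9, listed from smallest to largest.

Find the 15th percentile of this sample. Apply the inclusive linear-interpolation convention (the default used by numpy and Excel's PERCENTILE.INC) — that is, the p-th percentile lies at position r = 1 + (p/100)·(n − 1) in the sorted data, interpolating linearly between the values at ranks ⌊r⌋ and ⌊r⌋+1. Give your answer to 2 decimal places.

n = 19.
r = 1 + (15/100)·(19 − 1) = 1 + 2.7 = 3.7.
Rank 3 is 8.1 and rank 4 is 8.3.
Interpolate: 8.1 + 0.7·(8.3 − 8.1) = 8.1 + 0.7·0.2 = 8.24.

8.24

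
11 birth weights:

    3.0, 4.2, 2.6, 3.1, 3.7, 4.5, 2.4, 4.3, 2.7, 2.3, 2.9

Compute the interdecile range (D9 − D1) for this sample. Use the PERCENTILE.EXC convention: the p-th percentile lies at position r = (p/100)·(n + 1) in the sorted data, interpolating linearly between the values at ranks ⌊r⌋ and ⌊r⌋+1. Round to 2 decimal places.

2.14

Sorted: 2.3, 2.4, 2.6, 2.7, 2.9, 3.0, 3.1, 3.7, 4.2, 4.3, 4.5.
n = 11.
P10: r = 1.2; ranks 1–2 are 2.3, 2.4; interpolating gives 2.32.
P90: r = 10.8; ranks 10–11 are 4.3, 4.5; interpolating gives 4.46.
Difference: 4.46 − 2.32 = 2.14.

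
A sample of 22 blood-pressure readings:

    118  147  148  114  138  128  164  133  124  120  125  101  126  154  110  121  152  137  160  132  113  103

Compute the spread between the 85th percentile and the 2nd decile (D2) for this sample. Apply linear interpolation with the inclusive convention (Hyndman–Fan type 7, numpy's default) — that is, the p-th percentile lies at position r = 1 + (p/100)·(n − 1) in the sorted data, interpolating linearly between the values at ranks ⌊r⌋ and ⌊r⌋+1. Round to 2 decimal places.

36.60

Sorted: 101, 103, 110, 113, 114, 118, 120, 121, 124, 125, 126, 128, 132, 133, 137, 138, 147, 148, 152, 154, 160, 164.
n = 22.
P20: r = 5.2; ranks 5–6 are 114, 118; interpolating gives 114.8.
P85: r = 18.85; ranks 18–19 are 148, 152; interpolating gives 151.4.
Difference: 151.4 − 114.8 = 36.6.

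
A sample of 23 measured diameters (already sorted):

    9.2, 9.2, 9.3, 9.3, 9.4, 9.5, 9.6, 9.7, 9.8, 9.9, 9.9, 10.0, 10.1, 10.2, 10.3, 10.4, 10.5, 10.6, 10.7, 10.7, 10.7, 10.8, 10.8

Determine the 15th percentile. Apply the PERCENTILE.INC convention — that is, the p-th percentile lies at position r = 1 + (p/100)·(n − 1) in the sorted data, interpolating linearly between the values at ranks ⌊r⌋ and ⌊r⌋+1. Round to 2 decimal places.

9.33

n = 23.
r = 1 + (15/100)·(23 − 1) = 1 + 3.3 = 4.3.
Rank 4 is 9.3 and rank 5 is 9.4.
Interpolate: 9.3 + 0.3·(9.4 − 9.3) = 9.3 + 0.3·0.1 = 9.33.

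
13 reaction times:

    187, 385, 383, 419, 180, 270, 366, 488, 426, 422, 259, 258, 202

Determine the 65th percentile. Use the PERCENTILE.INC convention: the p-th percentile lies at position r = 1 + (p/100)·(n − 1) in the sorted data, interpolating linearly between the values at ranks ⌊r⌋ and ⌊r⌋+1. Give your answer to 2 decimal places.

384.60

Sorted: 180, 187, 202, 258, 259, 270, 366, 383, 385, 419, 422, 426, 488.
n = 13.
r = 1 + (65/100)·(13 − 1) = 1 + 7.8 = 8.8.
Rank 8 is 383 and rank 9 is 385.
Interpolate: 383 + 0.8·(385 − 383) = 383 + 0.8·2 = 384.6.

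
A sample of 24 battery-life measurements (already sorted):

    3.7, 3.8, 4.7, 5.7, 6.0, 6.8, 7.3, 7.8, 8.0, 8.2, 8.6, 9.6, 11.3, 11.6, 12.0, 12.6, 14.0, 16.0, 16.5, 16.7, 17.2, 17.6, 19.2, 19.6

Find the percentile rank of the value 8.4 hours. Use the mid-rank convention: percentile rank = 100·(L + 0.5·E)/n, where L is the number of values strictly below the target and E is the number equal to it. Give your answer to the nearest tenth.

Count below 8.4: L = 10; count equal: E = 0; n = 24.
Percentile rank = 100·(10 + 0.5·0)/24 = 100·10/24 = 41.67.

41.7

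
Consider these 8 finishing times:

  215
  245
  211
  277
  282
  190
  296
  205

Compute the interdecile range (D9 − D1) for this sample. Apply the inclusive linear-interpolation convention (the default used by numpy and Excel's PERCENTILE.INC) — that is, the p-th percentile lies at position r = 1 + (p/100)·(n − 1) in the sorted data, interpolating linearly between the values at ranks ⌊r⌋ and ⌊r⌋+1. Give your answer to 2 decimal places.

Sorted: 190, 205, 211, 215, 245, 277, 282, 296.
n = 8.
P10: r = 1.7; ranks 1–2 are 190, 205; interpolating gives 200.5.
P90: r = 7.3; ranks 7–8 are 282, 296; interpolating gives 286.2.
Difference: 286.2 − 200.5 = 85.7.

85.70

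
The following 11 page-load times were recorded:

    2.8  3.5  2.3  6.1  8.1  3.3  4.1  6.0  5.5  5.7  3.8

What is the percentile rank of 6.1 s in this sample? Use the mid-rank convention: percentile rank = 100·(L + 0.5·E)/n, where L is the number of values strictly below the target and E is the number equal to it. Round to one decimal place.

Sorted: 2.3, 2.8, 3.3, 3.5, 3.8, 4.1, 5.5, 5.7, 6.0, 6.1, 8.1.
Count below 6.1: L = 9; count equal: E = 1; n = 11.
Percentile rank = 100·(9 + 0.5·1)/11 = 100·9.5/11 = 86.36.

86.4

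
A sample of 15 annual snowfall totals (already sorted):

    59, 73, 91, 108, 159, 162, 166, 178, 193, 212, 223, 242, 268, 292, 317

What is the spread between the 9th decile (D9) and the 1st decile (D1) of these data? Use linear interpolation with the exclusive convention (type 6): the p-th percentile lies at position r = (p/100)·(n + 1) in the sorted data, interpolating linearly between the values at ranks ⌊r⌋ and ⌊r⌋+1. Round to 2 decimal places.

n = 15.
P10: r = 1.6; ranks 1–2 are 59, 73; interpolating gives 67.4.
P90: r = 14.4; ranks 14–15 are 292, 317; interpolating gives 302.
Difference: 302 − 67.4 = 234.6.

234.60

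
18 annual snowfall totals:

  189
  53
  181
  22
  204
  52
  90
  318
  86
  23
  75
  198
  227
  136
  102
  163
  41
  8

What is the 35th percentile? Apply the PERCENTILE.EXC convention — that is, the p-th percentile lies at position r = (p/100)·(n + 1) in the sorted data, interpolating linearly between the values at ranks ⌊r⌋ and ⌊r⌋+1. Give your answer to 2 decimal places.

67.30

Sorted: 8, 22, 23, 41, 52, 53, 75, 86, 90, 102, 136, 163, 181, 189, 198, 204, 227, 318.
n = 18.
r = (35/100)·(18 + 1) = 6.65.
Rank 6 is 53 and rank 7 is 75.
Interpolate: 53 + 0.65·(75 − 53) = 53 + 0.65·22 = 67.3.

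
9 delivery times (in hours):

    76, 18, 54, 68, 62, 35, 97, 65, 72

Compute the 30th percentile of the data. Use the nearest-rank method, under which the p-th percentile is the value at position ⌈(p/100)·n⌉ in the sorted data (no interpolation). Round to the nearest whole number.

54

Sorted: 18, 35, 54, 62, 65, 68, 72, 76, 97.
n = 9.
Position = ⌈30/100 · 9⌉ = ⌈2.7⌉ = 3.
The value at rank 3 is 54.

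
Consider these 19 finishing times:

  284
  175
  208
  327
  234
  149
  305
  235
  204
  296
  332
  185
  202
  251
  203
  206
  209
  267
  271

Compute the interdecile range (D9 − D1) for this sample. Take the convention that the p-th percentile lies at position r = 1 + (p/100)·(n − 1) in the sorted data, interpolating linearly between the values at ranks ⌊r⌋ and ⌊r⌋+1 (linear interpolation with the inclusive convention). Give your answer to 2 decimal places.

Sorted: 149, 175, 185, 202, 203, 204, 206, 208, 209, 234, 235, 251, 267, 271, 284, 296, 305, 327, 332.
n = 19.
P10: r = 2.8; ranks 2–3 are 175, 185; interpolating gives 183.
P90: r = 17.2; ranks 17–18 are 305, 327; interpolating gives 309.4.
Difference: 309.4 − 183 = 126.4.

126.40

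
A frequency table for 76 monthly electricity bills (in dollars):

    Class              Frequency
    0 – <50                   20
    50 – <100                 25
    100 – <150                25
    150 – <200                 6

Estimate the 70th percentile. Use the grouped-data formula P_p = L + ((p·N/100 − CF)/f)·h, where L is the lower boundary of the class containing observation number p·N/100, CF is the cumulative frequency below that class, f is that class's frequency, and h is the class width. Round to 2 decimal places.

N = 76; target position k = 70/100 · 76 = 53.2.
Cumulative frequencies: 20, 45, 70, 76.
Observation 53.2 falls in the class 100 – <150.
L = 100, CF = 45, f = 25, h = 50.
P70 = 100 + ((53.2 − 45)/25)·50 = 100 + 16.4 = 116.4.

116.40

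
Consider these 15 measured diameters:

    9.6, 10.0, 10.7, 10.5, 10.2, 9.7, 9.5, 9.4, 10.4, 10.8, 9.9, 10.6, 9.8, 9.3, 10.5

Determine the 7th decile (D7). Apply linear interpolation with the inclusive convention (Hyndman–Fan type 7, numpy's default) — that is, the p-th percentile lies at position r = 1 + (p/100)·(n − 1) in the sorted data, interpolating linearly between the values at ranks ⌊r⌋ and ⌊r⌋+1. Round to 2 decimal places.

Sorted: 9.3, 9.4, 9.5, 9.6, 9.7, 9.8, 9.9, 10.0, 10.2, 10.4, 10.5, 10.5, 10.6, 10.7, 10.8.
n = 15.
r = 1 + (70/100)·(15 − 1) = 1 + 9.8 = 10.8.
Rank 10 is 10.4 and rank 11 is 10.5.
Interpolate: 10.4 + 0.8·(10.5 − 10.4) = 10.4 + 0.8·0.1 = 10.48.

10.48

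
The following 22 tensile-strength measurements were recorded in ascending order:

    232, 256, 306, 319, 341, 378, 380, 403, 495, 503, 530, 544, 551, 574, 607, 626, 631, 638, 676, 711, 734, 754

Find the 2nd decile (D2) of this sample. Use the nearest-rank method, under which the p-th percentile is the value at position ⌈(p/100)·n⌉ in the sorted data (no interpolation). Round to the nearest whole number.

341

n = 22.
Position = ⌈20/100 · 22⌉ = ⌈4.4⌉ = 5.
The value at rank 5 is 341.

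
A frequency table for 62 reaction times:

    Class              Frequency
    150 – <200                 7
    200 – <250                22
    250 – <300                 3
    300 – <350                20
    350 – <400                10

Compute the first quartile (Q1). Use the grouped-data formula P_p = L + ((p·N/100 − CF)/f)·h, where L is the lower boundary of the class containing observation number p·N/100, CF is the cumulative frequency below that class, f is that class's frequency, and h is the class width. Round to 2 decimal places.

219.32

N = 62; target position k = 25/100 · 62 = 15.5.
Cumulative frequencies: 7, 29, 32, 52, 62.
Observation 15.5 falls in the class 200 – <250.
L = 200, CF = 7, f = 22, h = 50.
P25 = 200 + ((15.5 − 7)/22)·50 = 200 + 19.3182 = 219.318.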